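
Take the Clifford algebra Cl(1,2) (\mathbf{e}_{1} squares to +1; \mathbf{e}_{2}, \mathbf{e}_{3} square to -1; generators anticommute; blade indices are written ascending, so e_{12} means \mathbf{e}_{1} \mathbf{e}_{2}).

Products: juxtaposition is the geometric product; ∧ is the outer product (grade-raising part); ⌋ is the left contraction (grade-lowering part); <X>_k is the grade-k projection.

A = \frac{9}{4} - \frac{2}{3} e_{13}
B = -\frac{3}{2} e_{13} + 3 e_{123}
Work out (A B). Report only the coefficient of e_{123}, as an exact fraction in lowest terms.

step 1: 1 + 2 e_{2} - \frac{27}{8} e_{13} + \frac{27}{4} e_{123}
Answer: \frac{27}{4}


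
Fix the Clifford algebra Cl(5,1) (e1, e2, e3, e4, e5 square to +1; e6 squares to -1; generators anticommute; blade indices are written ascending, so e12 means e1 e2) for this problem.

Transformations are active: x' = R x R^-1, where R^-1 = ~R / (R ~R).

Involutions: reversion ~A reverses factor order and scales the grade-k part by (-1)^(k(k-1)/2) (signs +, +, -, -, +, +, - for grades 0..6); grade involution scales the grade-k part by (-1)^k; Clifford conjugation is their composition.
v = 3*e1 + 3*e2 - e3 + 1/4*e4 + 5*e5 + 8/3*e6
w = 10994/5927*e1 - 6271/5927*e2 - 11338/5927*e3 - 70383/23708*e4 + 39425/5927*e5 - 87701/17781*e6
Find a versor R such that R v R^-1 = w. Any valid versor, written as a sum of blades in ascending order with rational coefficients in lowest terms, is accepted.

Sketch: the shared square 5321/144 makes R = v + w = 28775/5927*e1 + 11510/5927*e2 - 17265/5927*e3 - 16114/5927*e4 + 69060/5927*e5 - 40285/17781*e6 the natural versor; its sandwich fixes that direction, negates (v - w)/2, and sends v to w.
Answer: 28775/5927*e1 + 11510/5927*e2 - 17265/5927*e3 - 16114/5927*e4 + 69060/5927*e5 - 40285/17781*e6


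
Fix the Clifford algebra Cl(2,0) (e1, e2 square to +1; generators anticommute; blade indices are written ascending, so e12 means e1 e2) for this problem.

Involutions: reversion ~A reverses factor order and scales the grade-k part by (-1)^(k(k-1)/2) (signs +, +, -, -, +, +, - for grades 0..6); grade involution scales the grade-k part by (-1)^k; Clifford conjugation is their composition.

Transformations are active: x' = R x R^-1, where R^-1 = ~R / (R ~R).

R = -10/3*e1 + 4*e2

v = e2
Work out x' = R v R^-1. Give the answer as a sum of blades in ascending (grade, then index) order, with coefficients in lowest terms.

~R = -10/3*e1 + 4*e2, and R ~R = 244/9, so R^-1 = ~R / (244/9).
R v = 4 - 10/3*e12
Answer: -60/61*e1 + 11/61*e2


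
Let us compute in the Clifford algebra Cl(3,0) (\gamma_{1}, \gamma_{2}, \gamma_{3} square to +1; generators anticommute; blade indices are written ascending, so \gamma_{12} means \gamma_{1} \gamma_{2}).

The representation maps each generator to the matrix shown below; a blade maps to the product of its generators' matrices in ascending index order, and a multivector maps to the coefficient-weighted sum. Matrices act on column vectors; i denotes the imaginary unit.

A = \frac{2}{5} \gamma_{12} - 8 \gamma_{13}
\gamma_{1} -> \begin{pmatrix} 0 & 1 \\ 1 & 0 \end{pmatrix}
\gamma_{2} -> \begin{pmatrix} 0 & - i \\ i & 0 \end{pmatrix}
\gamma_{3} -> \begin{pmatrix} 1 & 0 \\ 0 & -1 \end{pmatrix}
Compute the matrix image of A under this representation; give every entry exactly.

Bivector images (products of the table entries): rho(\gamma_{12}) = rho(\gamma_{1})rho(\gamma_{2}) = \begin{pmatrix} i & 0 \\ 0 & - i \end{pmatrix}; rho(\gamma_{13}) = rho(\gamma_{1})rho(\gamma_{3}) = \begin{pmatrix} 0 & -1 \\ 1 & 0 \end{pmatrix}.
M = (\frac{2}{5})*rho(\gamma_{12}) + (-8)*rho(\gamma_{13}), summed entrywise:
Answer: \begin{pmatrix} \frac{2 i}{5} & 8 \\ -8 & - \frac{2 i}{5} \end{pmatrix}


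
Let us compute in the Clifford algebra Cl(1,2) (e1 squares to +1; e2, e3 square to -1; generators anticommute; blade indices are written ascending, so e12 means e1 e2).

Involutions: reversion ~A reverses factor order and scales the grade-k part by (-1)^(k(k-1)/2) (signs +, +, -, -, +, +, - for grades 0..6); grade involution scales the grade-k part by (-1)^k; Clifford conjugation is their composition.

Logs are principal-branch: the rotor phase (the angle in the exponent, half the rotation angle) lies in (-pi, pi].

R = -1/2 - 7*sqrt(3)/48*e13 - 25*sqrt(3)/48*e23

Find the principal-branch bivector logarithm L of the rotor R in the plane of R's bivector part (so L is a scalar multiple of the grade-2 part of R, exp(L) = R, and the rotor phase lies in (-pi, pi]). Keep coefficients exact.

The scalar part of R is -1/2, which pins the rotor phase on the principal branch; dividing the bivector part by the sine of that phase recovers the unit plane, and L is the phase times that plane.
Concretely: cos(phase) = -1/2 gives phase = ±2*pi/3, and since phase/sin(phase) is even the sign is immaterial: L = (phase/sin(phase)) * <R>_2 = (4*sqrt(3)*pi/9) * <R>_2.
Answer: -7*pi/36*e13 - 25*pi/36*e23


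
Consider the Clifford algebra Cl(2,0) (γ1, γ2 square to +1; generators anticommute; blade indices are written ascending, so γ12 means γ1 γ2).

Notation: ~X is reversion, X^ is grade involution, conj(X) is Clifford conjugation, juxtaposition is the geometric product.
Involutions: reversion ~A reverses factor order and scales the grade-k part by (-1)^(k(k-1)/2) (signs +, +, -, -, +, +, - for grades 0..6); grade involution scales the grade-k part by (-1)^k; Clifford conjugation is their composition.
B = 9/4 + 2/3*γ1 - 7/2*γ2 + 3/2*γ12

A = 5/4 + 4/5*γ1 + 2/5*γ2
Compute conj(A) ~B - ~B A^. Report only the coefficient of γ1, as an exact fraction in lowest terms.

first term: 883/240 - 47/30*γ1 - 163/40*γ2 + 143/120*γ12
second term: 883/240 - 11/30*γ1 - 259/40*γ2 - 593/120*γ12
Answer: -6/5


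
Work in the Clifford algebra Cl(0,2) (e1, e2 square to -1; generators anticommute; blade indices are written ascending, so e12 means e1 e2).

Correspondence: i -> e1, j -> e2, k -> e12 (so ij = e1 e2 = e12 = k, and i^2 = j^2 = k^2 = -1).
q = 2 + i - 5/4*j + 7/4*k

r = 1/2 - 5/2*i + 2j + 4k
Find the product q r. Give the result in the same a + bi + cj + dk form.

In blades: q = 2 + e1 - 5/4*e2 + 7/4*e12, r = 1/2 - 5/2*e1 + 2*e2 + 4*e12.
Distribute q over r term by term (generator squares from the signature, products reordered to ascending indices): (2)*r = 1 - 5*e1 + 4*e2 + 8*e12; (e1)*r = 5/2 + 1/2*e1 - 4*e2 + 2*e12; (-5/4*e2)*r = 5/2 - 5*e1 - 5/8*e2 - 25/8*e12; (7/4*e12)*r = -7 - 7/2*e1 - 35/8*e2 + 7/8*e12.
Sum: -1 - 13*e1 - 5*e2 + 31/4*e12; translating back through the correspondence:
Answer: -1 - 13i - 5j + 31/4*k


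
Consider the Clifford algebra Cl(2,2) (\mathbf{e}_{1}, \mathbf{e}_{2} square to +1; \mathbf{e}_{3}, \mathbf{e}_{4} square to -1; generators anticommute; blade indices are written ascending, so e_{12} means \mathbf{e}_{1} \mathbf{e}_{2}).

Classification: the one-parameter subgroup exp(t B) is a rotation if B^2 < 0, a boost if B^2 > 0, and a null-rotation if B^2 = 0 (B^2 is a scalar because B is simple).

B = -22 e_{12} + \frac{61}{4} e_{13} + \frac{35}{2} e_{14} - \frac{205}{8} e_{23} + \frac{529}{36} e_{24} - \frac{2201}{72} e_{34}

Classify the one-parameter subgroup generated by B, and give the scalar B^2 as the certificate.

B^2 term by term: the squares give (-22)^2*(e_{12})^2 + (\frac{61}{4})^2*(e_{13})^2 + (\frac{35}{2})^2*(e_{14})^2 + (-\frac{205}{8})^2*(e_{23})^2 + (\frac{529}{36})^2*(e_{24})^2 + (-\frac{2201}{72})^2*(e_{34})^2 = 484*(-1) + \frac{3721}{16}*(+1) + \frac{1225}{4}*(+1) + \frac{42025}{64}*(+1) + \frac{279841}{1296}*(+1) + \frac{4844401}{5184}*(-1) = -\frac{64}{9} (each basis 2-blade squares to minus the product of its generators' squares); cross terms between blades sharing an index anticommute and cancel; the commuting (index-disjoint) pairs give grade-4 terms 2*c*c'*(blade product), which cancel blade by blade — e_{1234}: \frac{24211}{18} - \frac{32269}{72} - \frac{7175}{8} = 0 — confirming B is simple. So B^2 = -\frac{64}{9}.
Answer: rotation, certificate B^2 = -\frac{64}{9}. Why this suffices: the scalar -\frac{64}{9} survives any versor conjugation, so its sign alone determines the class however B is presented.


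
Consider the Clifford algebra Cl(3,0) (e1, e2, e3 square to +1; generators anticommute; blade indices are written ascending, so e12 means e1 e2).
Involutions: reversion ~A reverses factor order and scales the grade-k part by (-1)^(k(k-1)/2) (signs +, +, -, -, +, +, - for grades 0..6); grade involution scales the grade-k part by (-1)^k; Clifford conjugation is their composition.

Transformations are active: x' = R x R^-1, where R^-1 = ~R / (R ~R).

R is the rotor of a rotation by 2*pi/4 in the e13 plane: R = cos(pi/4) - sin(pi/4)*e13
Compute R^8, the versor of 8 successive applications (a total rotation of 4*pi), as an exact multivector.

Rotor phase runs at HALF the rotation angle; powers of one rotor simply add phase, so after 8 steps in e13 the phase is 8*pi/4 = 2*pi and R^8 = cos(2*pi) - sin(2*pi)*e13.
cos(2*pi) = 1 and sin(2*pi) = 0, so R^8 = 1. The total rotation 4*pi is 2 full turns, so every vector returns to itself, yet the rotor is +1, back on the identity sheet (an even number of 2*pi turns).
Answer: 1


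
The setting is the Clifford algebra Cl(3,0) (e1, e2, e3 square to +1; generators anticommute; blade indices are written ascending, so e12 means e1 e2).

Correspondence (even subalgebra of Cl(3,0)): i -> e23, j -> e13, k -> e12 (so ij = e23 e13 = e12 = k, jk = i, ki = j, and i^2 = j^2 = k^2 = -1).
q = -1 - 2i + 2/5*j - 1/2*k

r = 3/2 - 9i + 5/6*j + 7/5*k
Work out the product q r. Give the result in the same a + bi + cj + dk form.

In blades: q = -1 - 1/2*e12 + 2/5*e13 - 2*e23, r = 3/2 + 7/5*e12 + 5/6*e13 - 9*e23.
Distribute q over r term by term (generator squares from the signature, products reordered to ascending indices): (-1)*r = -3/2 - 7/5*e12 - 5/6*e13 + 9*e23; (-1/2*e12)*r = 7/10 - 3/4*e12 + 9/2*e13 + 5/12*e23; (2/5*e13)*r = -1/3 + 18/5*e12 + 3/5*e13 + 14/25*e23; (-2*e23)*r = -18 - 5/3*e12 + 14/5*e13 - 3*e23.
Sum: -287/15 - 13/60*e12 + 106/15*e13 + 2093/300*e23; translating back through the correspondence:
Answer: -287/15 + 2093/300*i + 106/15*j - 13/60*k


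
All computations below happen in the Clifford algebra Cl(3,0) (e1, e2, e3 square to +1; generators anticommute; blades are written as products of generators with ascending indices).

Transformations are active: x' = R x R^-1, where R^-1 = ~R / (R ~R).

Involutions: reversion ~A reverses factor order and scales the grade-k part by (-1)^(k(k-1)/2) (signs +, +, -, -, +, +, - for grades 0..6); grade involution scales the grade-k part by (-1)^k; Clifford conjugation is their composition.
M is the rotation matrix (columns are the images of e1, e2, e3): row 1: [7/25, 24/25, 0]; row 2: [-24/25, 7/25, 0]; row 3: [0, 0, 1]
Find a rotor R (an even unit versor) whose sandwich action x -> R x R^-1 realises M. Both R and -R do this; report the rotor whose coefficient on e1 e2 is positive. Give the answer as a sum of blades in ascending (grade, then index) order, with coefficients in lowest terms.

Method: write R = a + b12*e1 e2 + b13*e1 e3 + b23*e2 e3 with a^2 + b12^2 + b13^2 + b23^2 = 1 (so R^-1 = ~R). Expanding the columns R e_j ~R gives tr M = 4a^2 - 1 and, from the antisymmetric part, M21 - M12 = -4a*b12, M13 - M31 = 4a*b13, M32 - M23 = -4a*b23.
Here tr M = 39/25, so a^2 = (1 + tr M)/4 = 16/25 and a = ±4/5. Taking a = 4/5: M21 - M12 = -48/25, M13 - M31 = 0, M32 - M23 = 0, giving b12 = 3/5, b13 = 0, b23 = 0, i.e. R = 4/5 + 3/5*e1 e2.
Its e1 e2 coefficient is already positive.
Answer: 4/5 + 3/5*e1 e2. Sheet selection: the two-to-one cover makes ±R indistinguishable at the matrix level (trace 39/25), so uniqueness comes from the required sign on e1 e2.


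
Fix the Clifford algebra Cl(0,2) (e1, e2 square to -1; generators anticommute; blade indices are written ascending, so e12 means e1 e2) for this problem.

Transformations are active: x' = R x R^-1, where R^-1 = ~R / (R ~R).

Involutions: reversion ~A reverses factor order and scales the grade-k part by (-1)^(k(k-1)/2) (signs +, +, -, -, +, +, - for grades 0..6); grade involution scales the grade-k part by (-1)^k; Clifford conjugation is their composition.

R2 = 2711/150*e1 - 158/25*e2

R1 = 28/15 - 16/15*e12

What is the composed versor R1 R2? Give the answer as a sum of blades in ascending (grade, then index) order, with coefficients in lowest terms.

Distribute over the terms of R1 (each basis-blade product reordered to ascending indices, repeated generators contracted through their squares):
(28/15) R2 = 37954/1125*e1 - 4424/375*e2
(-16/15*e12) R2 = -2528/375*e1 - 21688/1125*e2
Summing the partial products and collecting blades:
Answer: 6074/225*e1 - 6992/225*e2


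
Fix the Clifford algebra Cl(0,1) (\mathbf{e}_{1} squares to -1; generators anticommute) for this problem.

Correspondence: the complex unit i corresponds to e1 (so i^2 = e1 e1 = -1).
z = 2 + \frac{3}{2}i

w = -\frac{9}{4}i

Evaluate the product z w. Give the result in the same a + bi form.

In blades: z = 2 + \frac{3}{2} e_{1}, w = -\frac{9}{4} e_{1}.
Distribute z over w term by term (generator squares from the signature, products reordered to ascending indices): (2)*w = -\frac{9}{2} e_{1}; (\frac{3}{2} e_{1})*w = \frac{27}{8}.
Sum: \frac{27}{8} - \frac{9}{2} e_{1}; translating back through the correspondence:
Answer: \frac{27}{8} - \frac{9}{2}i


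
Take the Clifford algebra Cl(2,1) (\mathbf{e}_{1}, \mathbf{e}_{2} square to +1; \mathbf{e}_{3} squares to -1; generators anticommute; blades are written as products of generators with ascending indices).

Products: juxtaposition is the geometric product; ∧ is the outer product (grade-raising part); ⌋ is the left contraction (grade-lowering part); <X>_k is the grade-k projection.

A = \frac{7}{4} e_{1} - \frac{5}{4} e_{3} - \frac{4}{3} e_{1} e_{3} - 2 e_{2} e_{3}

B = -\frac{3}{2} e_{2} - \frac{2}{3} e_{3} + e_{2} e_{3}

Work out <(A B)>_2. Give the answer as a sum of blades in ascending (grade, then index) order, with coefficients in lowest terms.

step 1: -\frac{17}{6} - \frac{8}{9} e_{1} - \frac{31}{12} e_{2} - 3 e_{3} - \frac{95}{24} e_{1} e_{2} - \frac{7}{6} e_{1} e_{3} - \frac{15}{8} e_{2} e_{3} - \frac{1}{4} e_{1} e_{2} e_{3}
step 2: -\frac{95}{24} e_{1} e_{2} - \frac{7}{6} e_{1} e_{3} - \frac{15}{8} e_{2} e_{3}
Answer: -\frac{95}{24} e_{1} e_{2} - \frac{7}{6} e_{1} e_{3} - \frac{15}{8} e_{2} e_{3}


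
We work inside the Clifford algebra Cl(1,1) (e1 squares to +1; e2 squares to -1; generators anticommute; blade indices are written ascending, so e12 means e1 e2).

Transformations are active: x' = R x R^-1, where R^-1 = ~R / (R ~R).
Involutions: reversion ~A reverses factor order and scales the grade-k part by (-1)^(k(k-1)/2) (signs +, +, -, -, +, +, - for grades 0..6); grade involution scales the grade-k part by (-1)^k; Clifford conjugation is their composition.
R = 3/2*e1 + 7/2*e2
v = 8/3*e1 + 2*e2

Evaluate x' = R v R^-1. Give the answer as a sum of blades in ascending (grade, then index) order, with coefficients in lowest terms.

~R = 3/2*e1 + 7/2*e2, and R ~R = -10, so R^-1 = ~R / (-10).
R v = -3 - 19/3*e12
Answer: -53/30*e1 + 1/10*e2


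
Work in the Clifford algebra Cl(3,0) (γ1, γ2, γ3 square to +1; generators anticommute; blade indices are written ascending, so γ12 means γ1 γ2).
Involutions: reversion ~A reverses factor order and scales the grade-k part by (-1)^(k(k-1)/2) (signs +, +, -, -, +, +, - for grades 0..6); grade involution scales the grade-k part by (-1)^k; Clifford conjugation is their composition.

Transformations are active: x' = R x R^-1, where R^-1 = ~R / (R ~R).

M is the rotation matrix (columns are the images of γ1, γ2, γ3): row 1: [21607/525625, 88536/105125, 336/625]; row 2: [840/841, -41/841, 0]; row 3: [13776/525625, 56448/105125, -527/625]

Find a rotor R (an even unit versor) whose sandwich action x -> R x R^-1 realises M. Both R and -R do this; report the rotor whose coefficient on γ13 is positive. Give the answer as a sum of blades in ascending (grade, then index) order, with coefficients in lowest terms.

Method: write R = a + b12*γ12 + b13*γ13 + b23*γ23 with a^2 + b12^2 + b13^2 + b23^2 = 1 (so R^-1 = ~R). Expanding the columns R e_j ~R gives tr M = 4a^2 - 1 and, from the antisymmetric part, M21 - M12 = -4a*b12, M13 - M31 = 4a*b13, M32 - M23 = -4a*b23.
Here tr M = -17889/21025, so a^2 = (1 + tr M)/4 = 784/21025 and a = ±28/145. Taking a = 28/145: M21 - M12 = 16464/105125, M13 - M31 = 10752/21025, M32 - M23 = 56448/105125, giving b12 = -147/725, b13 = 96/145, b23 = -504/725, i.e. R = 28/145 - 147/725*γ12 + 96/145*γ13 - 504/725*γ23.
Its γ13 coefficient is already positive.
Answer: 28/145 - 147/725*γ12 + 96/145*γ13 - 504/725*γ23. Recall the cover is two-to-one: with M of trace -17889/21025, both preimages act alike, and the stated γ13 sign chooses the sheet.


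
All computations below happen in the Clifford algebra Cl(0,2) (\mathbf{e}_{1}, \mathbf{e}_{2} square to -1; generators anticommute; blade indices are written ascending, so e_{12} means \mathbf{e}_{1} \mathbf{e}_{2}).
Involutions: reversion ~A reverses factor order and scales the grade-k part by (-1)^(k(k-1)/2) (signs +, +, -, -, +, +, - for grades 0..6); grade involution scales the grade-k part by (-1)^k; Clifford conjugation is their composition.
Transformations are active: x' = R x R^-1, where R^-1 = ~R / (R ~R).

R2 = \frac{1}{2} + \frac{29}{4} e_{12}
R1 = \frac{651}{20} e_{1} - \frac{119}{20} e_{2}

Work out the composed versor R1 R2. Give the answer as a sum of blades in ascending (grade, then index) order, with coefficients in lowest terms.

Distribute over the terms of R1 (each basis-blade product reordered to ascending indices, repeated generators contracted through their squares):
(\frac{651}{20} e_{1}) R2 = \frac{651}{40} e_{1} - \frac{18879}{80} e_{2}
(-\frac{119}{20} e_{2}) R2 = -\frac{3451}{80} e_{1} - \frac{119}{40} e_{2}
Summing the partial products and collecting blades:
Answer: -\frac{2149}{80} e_{1} - \frac{19117}{80} e_{2}


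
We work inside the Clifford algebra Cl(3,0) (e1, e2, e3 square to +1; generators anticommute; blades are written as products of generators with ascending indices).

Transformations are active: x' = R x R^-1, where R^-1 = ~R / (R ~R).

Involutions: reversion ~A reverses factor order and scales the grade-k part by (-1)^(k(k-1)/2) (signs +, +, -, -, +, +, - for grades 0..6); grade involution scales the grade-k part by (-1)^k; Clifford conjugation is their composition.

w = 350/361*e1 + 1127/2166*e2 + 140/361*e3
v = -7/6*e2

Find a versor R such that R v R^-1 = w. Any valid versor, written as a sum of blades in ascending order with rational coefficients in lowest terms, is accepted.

Construction: equal norms (both 49/36) license R = v + w = 350/361*e1 - 700/1083*e2 + 140/361*e3 — nothing changes along that direction, while (v - w)/2 changes sign, so v maps onto w.
Answer: 350/361*e1 - 700/1083*e2 + 140/361*e3


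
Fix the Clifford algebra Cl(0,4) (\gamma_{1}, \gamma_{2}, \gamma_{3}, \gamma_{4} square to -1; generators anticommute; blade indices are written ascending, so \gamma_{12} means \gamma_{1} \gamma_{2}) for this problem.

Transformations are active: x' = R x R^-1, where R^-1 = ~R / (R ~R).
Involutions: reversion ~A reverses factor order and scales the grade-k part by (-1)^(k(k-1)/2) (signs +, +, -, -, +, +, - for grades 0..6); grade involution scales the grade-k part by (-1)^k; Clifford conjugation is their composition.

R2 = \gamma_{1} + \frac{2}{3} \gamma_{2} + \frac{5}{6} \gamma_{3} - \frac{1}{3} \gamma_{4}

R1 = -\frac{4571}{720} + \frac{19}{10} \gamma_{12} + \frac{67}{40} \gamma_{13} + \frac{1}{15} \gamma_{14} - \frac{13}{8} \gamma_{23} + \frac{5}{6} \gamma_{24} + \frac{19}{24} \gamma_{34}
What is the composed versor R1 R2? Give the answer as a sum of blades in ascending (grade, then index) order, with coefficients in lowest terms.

Distribute over the terms of R2 (each basis-blade product reordered to ascending indices, repeated generators contracted through their squares):
R1 (\gamma_{1}) = -\frac{4571}{720} \gamma_{1} + \frac{19}{10} \gamma_{2} + \frac{67}{40} \gamma_{3} + \frac{1}{15} \gamma_{4} - \frac{13}{8} \gamma_{123} + \frac{5}{6} \gamma_{124} + \frac{19}{24} \gamma_{134}
R1 (\frac{2}{3} \gamma_{2}) = -\frac{19}{15} \gamma_{1} - \frac{4571}{1080} \gamma_{2} - \frac{13}{12} \gamma_{3} + \frac{5}{9} \gamma_{4} - \frac{67}{60} \gamma_{123} - \frac{2}{45} \gamma_{124} + \frac{19}{36} \gamma_{234}
R1 (\frac{5}{6} \gamma_{3}) = -\frac{67}{48} \gamma_{1} + \frac{65}{48} \gamma_{2} - \frac{4571}{864} \gamma_{3} + \frac{95}{144} \gamma_{4} + \frac{19}{12} \gamma_{123} - \frac{1}{18} \gamma_{134} - \frac{25}{36} \gamma_{234}
R1 (-\frac{1}{3} \gamma_{4}) = \frac{1}{45} \gamma_{1} + \frac{5}{18} \gamma_{2} + \frac{19}{72} \gamma_{3} + \frac{4571}{2160} \gamma_{4} - \frac{19}{30} \gamma_{124} - \frac{67}{120} \gamma_{134} + \frac{13}{24} \gamma_{234}
Summing the partial products and collecting blades:
Answer: -\frac{809}{90} \gamma_{1} - \frac{1513}{2160} \gamma_{2} - \frac{19159}{4320} \gamma_{3} + \frac{367}{108} \gamma_{4} - \frac{139}{120} \gamma_{123} + \frac{7}{45} \gamma_{124} + \frac{8}{45} \gamma_{134} + \frac{3}{8} \gamma_{234}


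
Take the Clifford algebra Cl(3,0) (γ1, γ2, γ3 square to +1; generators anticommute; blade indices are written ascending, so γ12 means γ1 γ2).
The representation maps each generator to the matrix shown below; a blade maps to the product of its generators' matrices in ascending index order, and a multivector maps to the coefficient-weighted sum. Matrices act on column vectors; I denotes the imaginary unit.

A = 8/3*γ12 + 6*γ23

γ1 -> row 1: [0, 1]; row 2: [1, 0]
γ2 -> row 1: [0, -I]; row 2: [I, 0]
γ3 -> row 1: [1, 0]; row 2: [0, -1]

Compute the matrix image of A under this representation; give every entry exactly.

Bivector images (products of the table entries): rho(γ12) = rho(γ1)rho(γ2) = row 1: [I, 0]; row 2: [0, -I]; rho(γ23) = rho(γ2)rho(γ3) = row 1: [0, I]; row 2: [I, 0].
M = (8/3)*rho(γ12) + (6)*rho(γ23), summed entrywise:
Answer: row 1: [8*I/3, 6*I]; row 2: [6*I, -8*I/3]


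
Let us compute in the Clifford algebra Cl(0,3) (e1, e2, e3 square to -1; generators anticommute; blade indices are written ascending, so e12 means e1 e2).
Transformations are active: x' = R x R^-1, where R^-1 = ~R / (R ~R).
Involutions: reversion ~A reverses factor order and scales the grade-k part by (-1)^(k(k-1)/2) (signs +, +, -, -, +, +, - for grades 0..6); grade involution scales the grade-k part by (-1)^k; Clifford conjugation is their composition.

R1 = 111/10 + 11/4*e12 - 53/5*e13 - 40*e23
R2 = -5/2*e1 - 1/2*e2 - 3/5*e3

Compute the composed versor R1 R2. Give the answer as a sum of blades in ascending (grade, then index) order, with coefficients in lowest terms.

Distribute over the terms of R2 (each basis-blade product reordered to ascending indices, repeated generators contracted through their squares):
R1 (-5/2*e1) = -111/4*e1 - 55/8*e2 + 53/2*e3 + 100*e123
R1 (-1/2*e2) = 11/8*e1 - 111/20*e2 + 20*e3 - 53/10*e123
R1 (-3/5*e3) = -159/25*e1 - 24*e2 - 333/50*e3 - 33/20*e123
Summing the partial products and collecting blades:
Answer: -6547/200*e1 - 1457/40*e2 + 996/25*e3 + 1861/20*e123


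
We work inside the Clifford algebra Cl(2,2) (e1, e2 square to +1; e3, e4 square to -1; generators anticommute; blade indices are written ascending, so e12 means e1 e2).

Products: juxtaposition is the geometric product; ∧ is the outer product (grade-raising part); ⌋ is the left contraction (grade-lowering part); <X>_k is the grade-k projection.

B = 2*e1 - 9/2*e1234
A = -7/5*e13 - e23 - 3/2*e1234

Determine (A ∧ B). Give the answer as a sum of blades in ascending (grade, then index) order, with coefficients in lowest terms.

step 1: -2*e123
Answer: -2*e123


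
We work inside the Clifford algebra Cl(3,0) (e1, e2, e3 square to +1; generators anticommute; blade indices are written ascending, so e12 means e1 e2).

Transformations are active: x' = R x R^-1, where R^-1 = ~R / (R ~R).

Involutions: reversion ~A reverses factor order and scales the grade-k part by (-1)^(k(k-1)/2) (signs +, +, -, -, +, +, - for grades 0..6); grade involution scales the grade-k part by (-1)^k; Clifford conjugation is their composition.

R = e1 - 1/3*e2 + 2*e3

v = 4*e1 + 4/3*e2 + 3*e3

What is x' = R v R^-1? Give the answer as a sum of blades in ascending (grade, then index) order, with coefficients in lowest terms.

~R = e1 - 1/3*e2 + 2*e3, and R ~R = 46/9, so R^-1 = ~R / (46/9).
R v = 86/9 + 8/3*e12 - 5*e13 - 11/3*e23
Answer: -6/23*e1 - 178/69*e2 + 103/23*e3


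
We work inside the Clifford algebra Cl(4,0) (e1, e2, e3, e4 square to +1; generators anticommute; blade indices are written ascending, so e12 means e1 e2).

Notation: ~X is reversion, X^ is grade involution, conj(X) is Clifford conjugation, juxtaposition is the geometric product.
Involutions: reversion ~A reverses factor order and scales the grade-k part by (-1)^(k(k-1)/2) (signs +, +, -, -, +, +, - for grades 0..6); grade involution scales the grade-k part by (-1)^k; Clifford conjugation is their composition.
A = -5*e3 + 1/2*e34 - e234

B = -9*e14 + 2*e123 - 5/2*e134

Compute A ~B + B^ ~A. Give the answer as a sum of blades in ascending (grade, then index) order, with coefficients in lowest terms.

first term: -5/4*e1 + 15/2*e12 + 9/2*e13 + 29/2*e14 + 9*e123 + e124 + 45*e134
second term: 5/4*e1 + 15/2*e12 - 9/2*e13 + 29/2*e14 - 9*e123 + e124 - 45*e134
Answer: 15*e12 + 29*e14 + 2*e124


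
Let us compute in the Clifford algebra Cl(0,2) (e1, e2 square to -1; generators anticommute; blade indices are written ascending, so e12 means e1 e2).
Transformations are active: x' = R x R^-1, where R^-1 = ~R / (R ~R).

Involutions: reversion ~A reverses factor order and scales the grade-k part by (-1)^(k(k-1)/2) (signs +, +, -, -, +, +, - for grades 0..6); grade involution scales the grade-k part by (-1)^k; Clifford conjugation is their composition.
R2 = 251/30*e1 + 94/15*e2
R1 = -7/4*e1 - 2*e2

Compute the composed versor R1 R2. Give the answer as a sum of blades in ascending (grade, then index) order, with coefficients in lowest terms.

Distribute over the terms of R1 (each basis-blade product reordered to ascending indices, repeated generators contracted through their squares):
(-7/4*e1) R2 = 1757/120 - 329/30*e12
(-2*e2) R2 = 188/15 + 251/15*e12
Summing the partial products and collecting blades:
Answer: 1087/40 + 173/30*e12


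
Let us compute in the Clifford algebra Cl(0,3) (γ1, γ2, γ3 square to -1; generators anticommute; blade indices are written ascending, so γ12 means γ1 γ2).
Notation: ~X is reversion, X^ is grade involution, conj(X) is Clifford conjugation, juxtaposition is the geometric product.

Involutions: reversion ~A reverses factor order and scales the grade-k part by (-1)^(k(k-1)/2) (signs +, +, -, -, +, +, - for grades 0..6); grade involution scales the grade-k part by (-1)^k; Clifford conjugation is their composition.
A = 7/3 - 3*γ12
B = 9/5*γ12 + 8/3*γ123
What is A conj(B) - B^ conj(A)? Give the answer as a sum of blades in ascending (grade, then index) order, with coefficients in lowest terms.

first term: -27/5 + 8*γ3 - 21/5*γ12 + 56/9*γ123
second term: -27/5 + 8*γ3 + 21/5*γ12 - 56/9*γ123
Answer: -42/5*γ12 + 112/9*γ123


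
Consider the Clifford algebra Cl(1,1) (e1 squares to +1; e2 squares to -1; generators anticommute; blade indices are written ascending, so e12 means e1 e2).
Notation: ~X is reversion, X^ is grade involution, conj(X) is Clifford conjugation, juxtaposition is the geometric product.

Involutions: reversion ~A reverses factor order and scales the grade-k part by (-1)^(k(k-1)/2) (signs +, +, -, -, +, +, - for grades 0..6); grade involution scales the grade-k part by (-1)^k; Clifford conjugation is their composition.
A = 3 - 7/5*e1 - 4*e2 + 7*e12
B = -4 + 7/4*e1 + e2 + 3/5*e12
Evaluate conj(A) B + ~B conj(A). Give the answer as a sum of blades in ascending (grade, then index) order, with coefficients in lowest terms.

first term: -71/4 + 181/20*e1 + 9/100*e2 + 121/5*e12
second term: -187/20 - 99/20*e1 - 2441/100*e2 + 159/5*e12
Answer: -271/10 + 41/10*e1 - 608/25*e2 + 56*e12


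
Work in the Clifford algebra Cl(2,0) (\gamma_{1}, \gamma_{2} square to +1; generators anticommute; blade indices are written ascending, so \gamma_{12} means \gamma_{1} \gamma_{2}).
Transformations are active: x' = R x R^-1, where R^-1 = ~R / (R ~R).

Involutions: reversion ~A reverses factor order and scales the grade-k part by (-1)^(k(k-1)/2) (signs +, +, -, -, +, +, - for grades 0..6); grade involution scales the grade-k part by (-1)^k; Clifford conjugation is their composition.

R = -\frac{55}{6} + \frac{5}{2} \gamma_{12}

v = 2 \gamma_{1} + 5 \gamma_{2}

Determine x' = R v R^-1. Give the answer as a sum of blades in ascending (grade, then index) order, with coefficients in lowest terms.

~R = -\frac{55}{6} - \frac{5}{2} \gamma_{12}, and R ~R = \frac{1625}{18}, so R^-1 = ~R / (\frac{1625}{18}).
R v = -\frac{35}{6} \gamma_{1} - \frac{305}{6} \gamma_{2}
Answer: -\frac{53}{65} \gamma_{1} + \frac{346}{65} \gamma_{2}


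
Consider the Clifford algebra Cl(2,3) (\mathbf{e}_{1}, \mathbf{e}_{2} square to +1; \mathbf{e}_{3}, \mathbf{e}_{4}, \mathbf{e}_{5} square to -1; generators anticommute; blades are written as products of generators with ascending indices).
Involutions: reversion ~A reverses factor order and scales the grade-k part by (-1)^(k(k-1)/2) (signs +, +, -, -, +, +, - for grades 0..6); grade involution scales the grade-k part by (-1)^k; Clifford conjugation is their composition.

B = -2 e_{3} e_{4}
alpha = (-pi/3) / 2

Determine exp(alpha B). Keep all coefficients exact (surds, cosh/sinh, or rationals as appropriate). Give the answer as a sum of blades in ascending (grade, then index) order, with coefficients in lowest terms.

B^2 = (-2)^2*(e_{3} e_{4})^2 = 4*(-1) = -4 (a basis 2-blade squares to minus the product of its generators' squares).
B^2 = -4 — a negative square means the series sums to a rotation: l = 2, alpha*l = - \frac{\pi}{3}, so exp(alpha B) = cos(- \frac{\pi}{3}) + (sin(- \frac{\pi}{3})/2)*B = \frac{1}{2} + (- \frac{\sqrt{3}}{4})*B.
Answer: \frac{1}{2} + \frac{\sqrt{3}}{2} e_{3} e_{4}


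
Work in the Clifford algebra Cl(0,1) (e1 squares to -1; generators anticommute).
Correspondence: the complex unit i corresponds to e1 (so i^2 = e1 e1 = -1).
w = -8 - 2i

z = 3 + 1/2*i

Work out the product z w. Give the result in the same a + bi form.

In blades: z = 3 + 1/2*e1, w = -8 - 2*e1.
Distribute z over w term by term (generator squares from the signature, products reordered to ascending indices): (3)*w = -24 - 6*e1; (1/2*e1)*w = 1 - 4*e1.
Sum: -23 - 10*e1; translating back through the correspondence:
Answer: -23 - 10i


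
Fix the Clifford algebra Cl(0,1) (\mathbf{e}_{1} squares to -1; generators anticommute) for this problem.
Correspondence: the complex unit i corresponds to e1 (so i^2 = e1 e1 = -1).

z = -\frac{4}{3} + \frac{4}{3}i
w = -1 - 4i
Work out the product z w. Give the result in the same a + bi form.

In blades: z = -\frac{4}{3} + \frac{4}{3} e_{1}, w = -1 - 4 e_{1}.
Distribute z over w term by term (generator squares from the signature, products reordered to ascending indices): (-\frac{4}{3})*w = \frac{4}{3} + \frac{16}{3} e_{1}; (\frac{4}{3} e_{1})*w = \frac{16}{3} - \frac{4}{3} e_{1}.
Sum: \frac{20}{3} + 4 e_{1}; translating back through the correspondence:
Answer: \frac{20}{3} + 4i


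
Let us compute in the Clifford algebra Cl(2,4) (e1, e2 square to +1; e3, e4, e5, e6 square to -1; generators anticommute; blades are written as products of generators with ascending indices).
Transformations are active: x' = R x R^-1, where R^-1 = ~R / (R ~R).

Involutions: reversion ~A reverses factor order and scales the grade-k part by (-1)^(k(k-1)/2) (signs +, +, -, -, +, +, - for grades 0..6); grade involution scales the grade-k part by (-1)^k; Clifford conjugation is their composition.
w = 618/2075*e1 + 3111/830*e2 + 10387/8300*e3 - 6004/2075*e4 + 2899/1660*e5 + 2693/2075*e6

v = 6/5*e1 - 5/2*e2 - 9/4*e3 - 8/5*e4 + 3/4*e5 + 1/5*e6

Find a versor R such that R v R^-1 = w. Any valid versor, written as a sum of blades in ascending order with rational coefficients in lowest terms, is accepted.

Equal squares first: v^2 = w^2 = -107/200. Then v + w = 3108/2075*e1 + 518/415*e2 - 2072/2075*e3 - 9324/2075*e4 + 1036/415*e5 + 3108/2075*e6 is a versor taking v to w, provided it is invertible.
Answer: 3108/2075*e1 + 518/415*e2 - 2072/2075*e3 - 9324/2075*e4 + 1036/415*e5 + 3108/2075*e6


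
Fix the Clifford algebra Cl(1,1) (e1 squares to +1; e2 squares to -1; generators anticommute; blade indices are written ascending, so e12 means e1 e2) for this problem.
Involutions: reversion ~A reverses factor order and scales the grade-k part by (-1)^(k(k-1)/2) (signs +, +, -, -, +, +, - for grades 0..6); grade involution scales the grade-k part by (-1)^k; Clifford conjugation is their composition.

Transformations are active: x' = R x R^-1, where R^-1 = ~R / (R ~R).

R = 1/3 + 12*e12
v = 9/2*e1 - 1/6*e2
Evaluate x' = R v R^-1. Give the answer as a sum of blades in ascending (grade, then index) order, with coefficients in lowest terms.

~R = 1/3 - 12*e12, and R ~R = -1295/9, so R^-1 = ~R / (-1295/9).
R v = 7/2*e1 - 973/18*e2
Answer: -1671/370*e1 + 463/1110*e2


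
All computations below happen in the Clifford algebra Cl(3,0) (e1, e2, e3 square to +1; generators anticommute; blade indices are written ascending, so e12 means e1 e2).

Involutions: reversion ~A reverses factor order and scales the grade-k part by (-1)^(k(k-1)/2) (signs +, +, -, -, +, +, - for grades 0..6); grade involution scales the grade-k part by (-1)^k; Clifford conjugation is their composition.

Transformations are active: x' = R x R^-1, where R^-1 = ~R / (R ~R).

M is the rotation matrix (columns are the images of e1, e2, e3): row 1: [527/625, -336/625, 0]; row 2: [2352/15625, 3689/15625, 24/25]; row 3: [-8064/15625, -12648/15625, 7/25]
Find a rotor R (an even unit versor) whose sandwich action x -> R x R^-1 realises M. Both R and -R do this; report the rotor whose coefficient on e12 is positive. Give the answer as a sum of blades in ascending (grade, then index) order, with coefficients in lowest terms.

Method: write R = a + b12*e12 + b13*e13 + b23*e23 with a^2 + b12^2 + b13^2 + b23^2 = 1 (so R^-1 = ~R). Expanding the columns R e_j ~R gives tr M = 4a^2 - 1 and, from the antisymmetric part, M21 - M12 = -4a*b12, M13 - M31 = 4a*b13, M32 - M23 = -4a*b23.
Here tr M = 21239/15625, so a^2 = (1 + tr M)/4 = 9216/15625 and a = ±96/125. Taking a = 96/125: M21 - M12 = 10752/15625, M13 - M31 = 8064/15625, M32 - M23 = -27648/15625, giving b12 = -28/125, b13 = 21/125, b23 = 72/125, i.e. R = 96/125 - 28/125*e12 + 21/125*e13 + 72/125*e23.
Its e12 coefficient is negative, so report the other preimage -R.
Answer: -96/125 + 28/125*e12 - 21/125*e13 - 72/125*e23. Sheet selection: the two-to-one cover makes ±R indistinguishable at the matrix level (trace 21239/15625), so uniqueness comes from the required sign on e12.


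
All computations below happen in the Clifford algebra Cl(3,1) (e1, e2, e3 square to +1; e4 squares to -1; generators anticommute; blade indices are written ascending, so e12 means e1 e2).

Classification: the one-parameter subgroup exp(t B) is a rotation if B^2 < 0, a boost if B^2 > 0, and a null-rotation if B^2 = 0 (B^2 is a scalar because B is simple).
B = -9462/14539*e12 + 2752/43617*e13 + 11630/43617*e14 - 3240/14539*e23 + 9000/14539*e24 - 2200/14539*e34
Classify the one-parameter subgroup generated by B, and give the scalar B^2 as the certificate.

B^2 term by term: the squares give (-9462/14539)^2*(e12)^2 + (2752/43617)^2*(e13)^2 + (11630/43617)^2*(e14)^2 + (-3240/14539)^2*(e23)^2 + (9000/14539)^2*(e24)^2 + (-2200/14539)^2*(e34)^2 = 89529444/211382521*(-1) + 7573504/1902442689*(-1) + 135256900/1902442689*(+1) + 10497600/211382521*(-1) + 81000000/211382521*(+1) + 4840000/211382521*(+1) = 0 (each basis 2-blade squares to minus the product of its generators' squares); cross terms between blades sharing an index anticommute and cancel; the commuting (index-disjoint) pairs give grade-4 terms 2*c*c'*(blade product), which cancel blade by blade — e1234: 41632800/211382521 - 16512000/211382521 - 25120800/211382521 = 0 — confirming B is simple. So B^2 = 0.
Answer: null-rotation, certificate B^2 = 0. Check the certificate: B^2 = 0, and that sign is decisive whatever form B takes.


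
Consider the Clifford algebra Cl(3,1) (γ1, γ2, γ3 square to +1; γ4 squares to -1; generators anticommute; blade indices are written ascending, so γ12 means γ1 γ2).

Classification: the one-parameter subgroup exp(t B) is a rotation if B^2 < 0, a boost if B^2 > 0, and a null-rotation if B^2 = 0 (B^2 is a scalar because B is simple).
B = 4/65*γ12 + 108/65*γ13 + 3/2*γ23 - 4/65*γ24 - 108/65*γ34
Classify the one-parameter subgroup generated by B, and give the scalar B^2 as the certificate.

B^2 term by term: the squares give (4/65)^2*(γ12)^2 + (108/65)^2*(γ13)^2 + (3/2)^2*(γ23)^2 + (-4/65)^2*(γ24)^2 + (-108/65)^2*(γ34)^2 = 16/4225*(-1) + 11664/4225*(-1) + 9/4*(-1) + 16/4225*(+1) + 11664/4225*(+1) = -9/4 (each basis 2-blade squares to minus the product of its generators' squares); cross terms between blades sharing an index anticommute and cancel; the commuting (index-disjoint) pairs give grade-4 terms 2*c*c'*(blade product), which cancel blade by blade — γ1234: -864/4225 + 864/4225 = 0 — confirming B is simple. So B^2 = -9/4.
Answer: rotation, certificate B^2 = -9/4. Note: conjugating B changes its blade decomposition but never the scalar B^2 = -9/4, whose sign settles the classification.


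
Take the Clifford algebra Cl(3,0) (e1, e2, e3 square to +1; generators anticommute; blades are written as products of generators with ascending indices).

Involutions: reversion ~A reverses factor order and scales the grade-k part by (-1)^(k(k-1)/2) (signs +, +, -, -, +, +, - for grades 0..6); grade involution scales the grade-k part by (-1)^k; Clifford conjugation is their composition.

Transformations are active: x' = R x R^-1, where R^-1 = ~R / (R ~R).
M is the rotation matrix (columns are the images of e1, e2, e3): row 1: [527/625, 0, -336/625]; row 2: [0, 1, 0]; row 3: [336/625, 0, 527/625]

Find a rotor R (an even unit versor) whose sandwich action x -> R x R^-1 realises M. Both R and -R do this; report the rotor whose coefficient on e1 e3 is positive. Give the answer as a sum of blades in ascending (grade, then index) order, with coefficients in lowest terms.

Method: write R = a + b12*e1 e2 + b13*e1 e3 + b23*e2 e3 with a^2 + b12^2 + b13^2 + b23^2 = 1 (so R^-1 = ~R). Expanding the columns R e_j ~R gives tr M = 4a^2 - 1 and, from the antisymmetric part, M21 - M12 = -4a*b12, M13 - M31 = 4a*b13, M32 - M23 = -4a*b23.
Here tr M = 1679/625, so a^2 = (1 + tr M)/4 = 576/625 and a = ±24/25. Taking a = 24/25: M21 - M12 = 0, M13 - M31 = -672/625, M32 - M23 = 0, giving b12 = 0, b13 = -7/25, b23 = 0, i.e. R = 24/25 - 7/25*e1 e3.
Its e1 e3 coefficient is negative, so report the other preimage -R.
Answer: -24/25 + 7/25*e1 e3. Recall the cover is two-to-one: with M of trace 1679/625, both preimages act alike, and the stated e1 e3 sign chooses the sheet.


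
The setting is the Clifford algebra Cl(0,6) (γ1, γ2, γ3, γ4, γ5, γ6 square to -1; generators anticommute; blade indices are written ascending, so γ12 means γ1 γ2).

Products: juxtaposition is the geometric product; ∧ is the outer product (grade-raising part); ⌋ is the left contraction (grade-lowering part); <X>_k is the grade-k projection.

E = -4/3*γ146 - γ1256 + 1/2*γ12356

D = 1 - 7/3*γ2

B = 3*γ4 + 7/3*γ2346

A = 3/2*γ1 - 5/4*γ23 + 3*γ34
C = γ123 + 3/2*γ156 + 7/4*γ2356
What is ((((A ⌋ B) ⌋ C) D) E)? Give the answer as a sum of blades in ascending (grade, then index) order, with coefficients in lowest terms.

step 1: -7*γ26 + 35/12*γ46
step 2: 49/4*γ35
step 3: 49/4*γ35 - 343/12*γ235
step 4: 343/24*γ16 - 49/8*γ126 - 343/12*γ136 + 49/4*γ1236 + 49/3*γ13456 + 343/9*γ123456
Answer: 343/24*γ16 - 49/8*γ126 - 343/12*γ136 + 49/4*γ1236 + 49/3*γ13456 + 343/9*γ123456


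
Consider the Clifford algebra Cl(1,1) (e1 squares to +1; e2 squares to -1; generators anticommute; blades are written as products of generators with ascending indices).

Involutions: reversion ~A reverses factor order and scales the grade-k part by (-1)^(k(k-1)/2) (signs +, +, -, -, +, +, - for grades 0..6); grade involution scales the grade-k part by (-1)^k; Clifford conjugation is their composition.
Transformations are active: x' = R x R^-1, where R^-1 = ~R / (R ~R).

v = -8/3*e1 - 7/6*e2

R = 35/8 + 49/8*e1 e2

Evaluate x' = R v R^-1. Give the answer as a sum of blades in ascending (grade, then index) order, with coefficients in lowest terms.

~R = 35/8 - 49/8*e1 e2, and R ~R = -147/8, so R^-1 = ~R / (-147/8).
R v = -217/48*e1 + 539/48*e2
Answer: 347/72*e1 - 301/72*e2
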